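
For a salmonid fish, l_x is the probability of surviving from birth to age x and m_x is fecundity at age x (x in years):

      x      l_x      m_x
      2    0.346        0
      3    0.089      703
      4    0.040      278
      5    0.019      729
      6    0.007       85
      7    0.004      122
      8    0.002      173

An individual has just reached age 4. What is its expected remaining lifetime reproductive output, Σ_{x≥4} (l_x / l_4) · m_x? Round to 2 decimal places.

660.00

l_4 = 0.040. Conditional survival from age 4 to x is l_x / l_4.
  x=4: (0.040/0.040) × 278 = 278.0000
  x=5: (0.019/0.040) × 729 = 346.2750
  x=6: (0.007/0.040) × 85 = 14.8750
  x=7: (0.004/0.040) × 122 = 12.2000
  x=8: (0.002/0.040) × 173 = 8.6500
Sum = 278.0000 + 346.2750 + 14.8750 + 12.2000 + 8.6500 = 660.0000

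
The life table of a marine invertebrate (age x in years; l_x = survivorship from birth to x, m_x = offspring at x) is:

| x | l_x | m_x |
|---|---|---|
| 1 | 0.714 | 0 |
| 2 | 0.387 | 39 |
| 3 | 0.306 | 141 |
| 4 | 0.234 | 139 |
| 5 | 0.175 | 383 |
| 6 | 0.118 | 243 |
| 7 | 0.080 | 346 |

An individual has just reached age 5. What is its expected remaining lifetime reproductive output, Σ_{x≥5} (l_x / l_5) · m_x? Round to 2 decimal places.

705.02

l_5 = 0.175. Conditional survival from age 5 to x is l_x / l_5.
  x=5: (0.175/0.175) × 383 = 383.0000
  x=6: (0.118/0.175) × 243 = 163.8514
  x=7: (0.080/0.175) × 346 = 158.1714
Sum = 383.0000 + 163.8514 + 158.1714 = 705.0229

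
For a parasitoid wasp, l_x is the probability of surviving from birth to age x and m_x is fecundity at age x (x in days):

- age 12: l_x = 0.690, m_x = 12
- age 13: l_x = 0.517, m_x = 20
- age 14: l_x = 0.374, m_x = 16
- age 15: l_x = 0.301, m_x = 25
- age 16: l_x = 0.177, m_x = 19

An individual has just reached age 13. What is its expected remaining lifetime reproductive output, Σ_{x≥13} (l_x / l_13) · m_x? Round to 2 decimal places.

l_13 = 0.517. Conditional survival from age 13 to x is l_x / l_13.
  x=13: (0.517/0.517) × 20 = 20.0000
  x=14: (0.374/0.517) × 16 = 11.5745
  x=15: (0.301/0.517) × 25 = 14.5551
  x=16: (0.177/0.517) × 19 = 6.5048
Sum = 20.0000 + 11.5745 + 14.5551 + 6.5048 = 52.6344

52.63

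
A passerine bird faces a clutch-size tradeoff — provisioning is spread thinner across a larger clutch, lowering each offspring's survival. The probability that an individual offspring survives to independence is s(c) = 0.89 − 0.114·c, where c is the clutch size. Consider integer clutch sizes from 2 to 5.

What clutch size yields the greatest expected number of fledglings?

4

Expected fledglings = c × s(c):
  c=2: 2 × 0.662 = 1.324
  c=3: 3 × 0.548 = 1.644
  c=4: 4 × 0.434 = 1.736
  c=5: 5 × 0.320 = 1.600
Maximum at c = 4 (1.736 fledglings).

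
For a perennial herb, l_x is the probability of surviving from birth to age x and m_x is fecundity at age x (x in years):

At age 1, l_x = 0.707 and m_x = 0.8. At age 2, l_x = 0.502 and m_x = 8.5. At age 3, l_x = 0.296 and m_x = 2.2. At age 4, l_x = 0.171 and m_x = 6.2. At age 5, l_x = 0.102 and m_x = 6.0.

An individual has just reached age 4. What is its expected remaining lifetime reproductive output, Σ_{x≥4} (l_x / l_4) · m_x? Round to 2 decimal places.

9.78

l_4 = 0.171. Conditional survival from age 4 to x is l_x / l_4.
  x=4: (0.171/0.171) × 6.2 = 6.2000
  x=5: (0.102/0.171) × 6.0 = 3.5789
Sum = 6.2000 + 3.5789 = 9.7789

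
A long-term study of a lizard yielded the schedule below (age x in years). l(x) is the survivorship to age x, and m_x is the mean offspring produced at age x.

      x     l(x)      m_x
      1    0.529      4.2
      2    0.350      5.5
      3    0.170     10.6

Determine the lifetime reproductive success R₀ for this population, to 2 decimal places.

R₀ = Σ l(x) m_x:
  age 1: 0.529 × 4.2 = 2.2218
  age 2: 0.350 × 5.5 = 1.9250
  age 3: 0.170 × 10.6 = 1.8020
R₀ = 2.2218 + 1.9250 + 1.8020 = 5.9488

5.95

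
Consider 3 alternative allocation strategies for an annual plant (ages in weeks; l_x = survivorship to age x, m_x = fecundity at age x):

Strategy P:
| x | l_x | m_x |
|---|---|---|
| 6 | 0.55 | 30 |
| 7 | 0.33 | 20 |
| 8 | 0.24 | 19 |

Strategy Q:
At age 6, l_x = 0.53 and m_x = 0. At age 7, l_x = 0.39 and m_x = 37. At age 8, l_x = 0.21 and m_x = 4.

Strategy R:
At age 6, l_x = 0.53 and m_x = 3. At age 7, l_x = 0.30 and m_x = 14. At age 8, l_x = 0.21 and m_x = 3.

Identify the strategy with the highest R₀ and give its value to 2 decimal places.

27.66

Strategy P: R₀ = 0.55×30 + 0.33×20 + 0.24×19 = 27.6600
Strategy Q: R₀ = 0.53×0 + 0.39×37 + 0.21×4 = 15.2700
Strategy R: R₀ = 0.53×3 + 0.30×14 + 0.21×3 = 6.4200
Highest R₀: strategy P with 27.6600.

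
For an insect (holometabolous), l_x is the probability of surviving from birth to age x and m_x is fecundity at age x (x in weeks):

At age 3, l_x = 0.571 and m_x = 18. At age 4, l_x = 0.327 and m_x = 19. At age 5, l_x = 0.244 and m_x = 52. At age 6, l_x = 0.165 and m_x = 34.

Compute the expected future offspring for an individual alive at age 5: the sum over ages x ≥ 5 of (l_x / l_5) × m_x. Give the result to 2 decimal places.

l_5 = 0.244. Conditional survival from age 5 to x is l_x / l_5.
  x=5: (0.244/0.244) × 52 = 52.0000
  x=6: (0.165/0.244) × 34 = 22.9918
Sum = 52.0000 + 22.9918 = 74.9918

74.99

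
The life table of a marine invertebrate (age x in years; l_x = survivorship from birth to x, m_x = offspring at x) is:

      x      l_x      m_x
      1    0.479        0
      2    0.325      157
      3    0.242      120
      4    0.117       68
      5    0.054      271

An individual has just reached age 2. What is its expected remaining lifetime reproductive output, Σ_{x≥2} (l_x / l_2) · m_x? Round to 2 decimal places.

l_2 = 0.325. Conditional survival from age 2 to x is l_x / l_2.
  x=2: (0.325/0.325) × 157 = 157.0000
  x=3: (0.242/0.325) × 120 = 89.3538
  x=4: (0.117/0.325) × 68 = 24.4800
  x=5: (0.054/0.325) × 271 = 45.0277
Sum = 157.0000 + 89.3538 + 24.4800 + 45.0277 = 315.8615

315.86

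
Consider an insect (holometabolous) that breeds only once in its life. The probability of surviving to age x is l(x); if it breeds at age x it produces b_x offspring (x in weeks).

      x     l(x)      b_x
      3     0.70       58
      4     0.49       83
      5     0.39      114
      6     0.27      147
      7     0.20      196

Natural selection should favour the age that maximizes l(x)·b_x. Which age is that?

Expected offspring if breeding at age x = l(x) × b_x:
  age 3: 0.70 × 58 = 40.600
  age 4: 0.49 × 83 = 40.670
  age 5: 0.39 × 114 = 44.460
  age 6: 0.27 × 147 = 39.690
  age 7: 0.20 × 196 = 39.200
Maximum at age 5 (44.460).

5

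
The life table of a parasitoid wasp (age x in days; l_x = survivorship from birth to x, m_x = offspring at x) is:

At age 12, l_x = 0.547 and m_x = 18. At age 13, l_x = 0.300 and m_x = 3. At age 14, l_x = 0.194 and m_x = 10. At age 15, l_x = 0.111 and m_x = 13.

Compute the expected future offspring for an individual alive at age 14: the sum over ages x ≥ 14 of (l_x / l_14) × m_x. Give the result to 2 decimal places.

17.44

l_14 = 0.194. Conditional survival from age 14 to x is l_x / l_14.
  x=14: (0.194/0.194) × 10 = 10.0000
  x=15: (0.111/0.194) × 13 = 7.4381
Sum = 10.0000 + 7.4381 = 17.4381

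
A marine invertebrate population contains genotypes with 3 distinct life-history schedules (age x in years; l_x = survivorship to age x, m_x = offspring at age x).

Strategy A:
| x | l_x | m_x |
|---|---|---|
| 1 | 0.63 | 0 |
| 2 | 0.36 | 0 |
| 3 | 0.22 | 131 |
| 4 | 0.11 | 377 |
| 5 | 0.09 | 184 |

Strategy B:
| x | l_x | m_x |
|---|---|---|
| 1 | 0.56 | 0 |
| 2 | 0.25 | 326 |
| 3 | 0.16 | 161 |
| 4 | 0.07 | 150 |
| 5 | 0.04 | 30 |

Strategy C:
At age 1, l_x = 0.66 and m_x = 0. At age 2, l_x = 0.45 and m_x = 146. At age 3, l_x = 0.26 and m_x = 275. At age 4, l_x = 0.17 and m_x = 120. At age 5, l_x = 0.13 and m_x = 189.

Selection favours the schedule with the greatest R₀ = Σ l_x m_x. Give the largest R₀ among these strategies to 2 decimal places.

182.17

Strategy A: R₀ = 0.63×0 + 0.36×0 + 0.22×131 + 0.11×377 + 0.09×184 = 86.8500
Strategy B: R₀ = 0.56×0 + 0.25×326 + 0.16×161 + 0.07×150 + 0.04×30 = 118.9600
Strategy C: R₀ = 0.66×0 + 0.45×146 + 0.26×275 + 0.17×120 + 0.13×189 = 182.1700
Highest R₀: strategy C with 182.1700.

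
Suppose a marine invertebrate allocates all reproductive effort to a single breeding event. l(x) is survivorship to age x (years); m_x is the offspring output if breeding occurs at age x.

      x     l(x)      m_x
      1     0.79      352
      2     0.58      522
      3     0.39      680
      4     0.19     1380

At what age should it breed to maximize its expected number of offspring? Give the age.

Expected offspring if breeding at age x = l(x) × m_x:
  age 1: 0.79 × 352 = 278.080
  age 2: 0.58 × 522 = 302.760
  age 3: 0.39 × 680 = 265.200
  age 4: 0.19 × 1380 = 262.200
Maximum at age 2 (302.760).

2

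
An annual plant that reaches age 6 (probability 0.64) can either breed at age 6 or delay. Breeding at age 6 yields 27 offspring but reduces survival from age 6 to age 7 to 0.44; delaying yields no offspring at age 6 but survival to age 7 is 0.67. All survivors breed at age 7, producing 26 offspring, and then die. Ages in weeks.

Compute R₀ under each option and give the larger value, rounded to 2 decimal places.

24.60

breed at age 6: R₀ = 0.64 × (27 + 0.44 × 26) = 0.64 × 38.4400 = 24.6016
delay to age 7: R₀ = 0.64 × (0.67 × 26) = 0.64 × 17.4200 = 11.1488
Higher: breed at age 6 (24.6016).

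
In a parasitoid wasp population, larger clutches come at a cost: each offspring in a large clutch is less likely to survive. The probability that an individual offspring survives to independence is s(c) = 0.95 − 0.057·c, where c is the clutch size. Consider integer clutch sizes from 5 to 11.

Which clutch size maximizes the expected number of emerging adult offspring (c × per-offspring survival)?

8

Expected emerging adult offspring = c × s(c):
  c=5: 5 × 0.665 = 3.325
  c=6: 6 × 0.608 = 3.648
  c=7: 7 × 0.551 = 3.857
  c=8: 8 × 0.494 = 3.952
  c=9: 9 × 0.437 = 3.933
  c=10: 10 × 0.380 = 3.800
  c=11: 11 × 0.323 = 3.553
Maximum at c = 8 (3.952 emerging adult offspring).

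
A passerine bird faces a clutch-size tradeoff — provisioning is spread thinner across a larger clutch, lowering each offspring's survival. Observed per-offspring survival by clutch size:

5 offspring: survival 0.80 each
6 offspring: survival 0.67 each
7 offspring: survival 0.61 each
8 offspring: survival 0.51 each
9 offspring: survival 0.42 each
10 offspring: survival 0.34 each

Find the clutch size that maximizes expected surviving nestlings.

Expected surviving nestlings = c × s(c):
  c=5: 5 × 0.80 = 4.000
  c=6: 6 × 0.67 = 4.020
  c=7: 7 × 0.61 = 4.270
  c=8: 8 × 0.51 = 4.080
  c=9: 9 × 0.42 = 3.780
  c=10: 10 × 0.34 = 3.400
Maximum at c = 7 (4.270 surviving nestlings).

7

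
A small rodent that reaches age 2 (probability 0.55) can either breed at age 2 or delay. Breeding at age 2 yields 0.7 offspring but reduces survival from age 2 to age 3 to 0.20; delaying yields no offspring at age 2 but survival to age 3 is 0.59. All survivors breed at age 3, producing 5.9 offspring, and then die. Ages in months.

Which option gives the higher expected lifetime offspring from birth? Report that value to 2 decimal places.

1.91

breed at age 2: R₀ = 0.55 × (0.7 + 0.20 × 5.9) = 0.55 × 1.8800 = 1.0340
delay to age 3: R₀ = 0.55 × (0.59 × 5.9) = 0.55 × 3.4810 = 1.9145
Higher: delay to age 3 (1.9145).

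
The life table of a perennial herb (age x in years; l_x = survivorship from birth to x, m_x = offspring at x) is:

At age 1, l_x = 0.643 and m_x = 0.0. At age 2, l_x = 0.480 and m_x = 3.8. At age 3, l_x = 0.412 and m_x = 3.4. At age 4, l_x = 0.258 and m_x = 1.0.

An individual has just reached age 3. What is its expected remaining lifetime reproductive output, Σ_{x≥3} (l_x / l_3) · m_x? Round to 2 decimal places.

l_3 = 0.412. Conditional survival from age 3 to x is l_x / l_3.
  x=3: (0.412/0.412) × 3.4 = 3.4000
  x=4: (0.258/0.412) × 1.0 = 0.6262
Sum = 3.4000 + 0.6262 = 4.0262

4.03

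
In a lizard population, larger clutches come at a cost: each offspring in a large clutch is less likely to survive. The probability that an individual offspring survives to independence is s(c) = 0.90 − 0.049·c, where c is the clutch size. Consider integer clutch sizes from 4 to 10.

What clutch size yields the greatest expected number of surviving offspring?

9

Expected surviving offspring = c × s(c):
  c=4: 4 × 0.704 = 2.816
  c=5: 5 × 0.655 = 3.275
  c=6: 6 × 0.606 = 3.636
  c=7: 7 × 0.557 = 3.899
  c=8: 8 × 0.508 = 4.064
  c=9: 9 × 0.459 = 4.131
  c=10: 10 × 0.410 = 4.100
Maximum at c = 9 (4.131 surviving offspring).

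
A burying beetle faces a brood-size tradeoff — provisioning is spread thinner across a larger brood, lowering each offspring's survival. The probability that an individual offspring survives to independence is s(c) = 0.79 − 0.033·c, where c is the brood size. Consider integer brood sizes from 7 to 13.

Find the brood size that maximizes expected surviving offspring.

Expected surviving offspring = c × s(c):
  c=7: 7 × 0.559 = 3.913
  c=8: 8 × 0.526 = 4.208
  c=9: 9 × 0.493 = 4.437
  c=10: 10 × 0.460 = 4.600
  c=11: 11 × 0.427 = 4.697
  c=12: 12 × 0.394 = 4.728
  c=13: 13 × 0.361 = 4.693
Maximum at c = 12 (4.728 surviving offspring).

12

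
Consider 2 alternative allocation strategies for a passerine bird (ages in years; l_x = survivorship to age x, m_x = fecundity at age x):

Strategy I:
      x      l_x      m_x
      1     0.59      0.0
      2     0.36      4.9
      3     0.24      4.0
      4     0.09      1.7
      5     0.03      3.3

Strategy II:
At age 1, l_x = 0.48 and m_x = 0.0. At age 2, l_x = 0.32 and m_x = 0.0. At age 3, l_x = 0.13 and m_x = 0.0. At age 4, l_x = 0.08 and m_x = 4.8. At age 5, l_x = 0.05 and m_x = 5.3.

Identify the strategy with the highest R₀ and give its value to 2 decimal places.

Strategy I: R₀ = 0.59×0.0 + 0.36×4.9 + 0.24×4.0 + 0.09×1.7 + 0.03×3.3 = 2.9760
Strategy II: R₀ = 0.48×0.0 + 0.32×0.0 + 0.13×0.0 + 0.08×4.8 + 0.05×5.3 = 0.6490
Highest R₀: strategy I with 2.9760.

2.98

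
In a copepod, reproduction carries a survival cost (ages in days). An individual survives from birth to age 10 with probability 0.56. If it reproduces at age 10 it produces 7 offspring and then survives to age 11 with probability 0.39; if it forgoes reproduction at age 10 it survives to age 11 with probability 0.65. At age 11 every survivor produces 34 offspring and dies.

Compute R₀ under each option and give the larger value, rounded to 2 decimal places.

breed at age 10: R₀ = 0.56 × (7 + 0.39 × 34) = 0.56 × 20.2600 = 11.3456
delay to age 11: R₀ = 0.56 × (0.65 × 34) = 0.56 × 22.1000 = 12.3760
Higher: delay to age 11 (12.3760).

12.38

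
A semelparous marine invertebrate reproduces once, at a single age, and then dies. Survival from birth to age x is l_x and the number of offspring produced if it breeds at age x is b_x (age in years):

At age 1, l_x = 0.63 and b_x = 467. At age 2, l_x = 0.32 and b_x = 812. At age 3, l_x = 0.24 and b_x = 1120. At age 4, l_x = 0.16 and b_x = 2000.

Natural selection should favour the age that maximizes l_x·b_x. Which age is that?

Expected offspring if breeding at age x = l_x × b_x:
  age 1: 0.63 × 467 = 294.210
  age 2: 0.32 × 812 = 259.840
  age 3: 0.24 × 1120 = 268.800
  age 4: 0.16 × 2000 = 320.000
Maximum at age 4 (320.000).

4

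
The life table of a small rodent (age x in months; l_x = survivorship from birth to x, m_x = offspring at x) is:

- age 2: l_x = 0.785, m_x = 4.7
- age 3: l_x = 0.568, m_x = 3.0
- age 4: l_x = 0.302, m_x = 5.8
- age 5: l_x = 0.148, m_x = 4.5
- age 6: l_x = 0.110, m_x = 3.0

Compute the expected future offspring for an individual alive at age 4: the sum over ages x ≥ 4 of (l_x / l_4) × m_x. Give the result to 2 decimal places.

9.10

l_4 = 0.302. Conditional survival from age 4 to x is l_x / l_4.
  x=4: (0.302/0.302) × 5.8 = 5.8000
  x=5: (0.148/0.302) × 4.5 = 2.2053
  x=6: (0.110/0.302) × 3.0 = 1.0927
Sum = 5.8000 + 2.2053 + 1.0927 = 9.0980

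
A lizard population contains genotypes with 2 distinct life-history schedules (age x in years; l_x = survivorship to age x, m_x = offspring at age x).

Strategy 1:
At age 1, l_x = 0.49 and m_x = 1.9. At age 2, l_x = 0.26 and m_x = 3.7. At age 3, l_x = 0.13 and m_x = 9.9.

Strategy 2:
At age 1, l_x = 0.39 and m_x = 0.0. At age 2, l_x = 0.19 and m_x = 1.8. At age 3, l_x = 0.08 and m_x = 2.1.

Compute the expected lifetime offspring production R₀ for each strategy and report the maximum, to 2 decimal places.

3.18

Strategy 1: R₀ = 0.49×1.9 + 0.26×3.7 + 0.13×9.9 = 3.1800
Strategy 2: R₀ = 0.39×0.0 + 0.19×1.8 + 0.08×2.1 = 0.5100
Highest R₀: strategy 1 with 3.1800.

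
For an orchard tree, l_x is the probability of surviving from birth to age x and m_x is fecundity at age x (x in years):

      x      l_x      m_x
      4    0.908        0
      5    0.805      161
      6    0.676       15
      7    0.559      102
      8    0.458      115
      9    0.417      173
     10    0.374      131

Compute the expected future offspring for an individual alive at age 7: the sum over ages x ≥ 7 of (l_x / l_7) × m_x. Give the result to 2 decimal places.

l_7 = 0.559. Conditional survival from age 7 to x is l_x / l_7.
  x=7: (0.559/0.559) × 102 = 102.0000
  x=8: (0.458/0.559) × 115 = 94.2218
  x=9: (0.417/0.559) × 173 = 129.0537
  x=10: (0.374/0.559) × 131 = 87.6458
Sum = 102.0000 + 94.2218 + 129.0537 + 87.6458 = 412.9213

412.92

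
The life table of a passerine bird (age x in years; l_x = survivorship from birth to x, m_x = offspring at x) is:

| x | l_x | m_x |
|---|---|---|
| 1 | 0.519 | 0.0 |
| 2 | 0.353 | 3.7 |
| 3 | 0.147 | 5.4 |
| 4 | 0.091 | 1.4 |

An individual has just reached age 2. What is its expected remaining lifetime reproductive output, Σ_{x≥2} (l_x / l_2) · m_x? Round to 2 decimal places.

6.31

l_2 = 0.353. Conditional survival from age 2 to x is l_x / l_2.
  x=2: (0.353/0.353) × 3.7 = 3.7000
  x=3: (0.147/0.353) × 5.4 = 2.2487
  x=4: (0.091/0.353) × 1.4 = 0.3609
Sum = 3.7000 + 2.2487 + 0.3609 = 6.3096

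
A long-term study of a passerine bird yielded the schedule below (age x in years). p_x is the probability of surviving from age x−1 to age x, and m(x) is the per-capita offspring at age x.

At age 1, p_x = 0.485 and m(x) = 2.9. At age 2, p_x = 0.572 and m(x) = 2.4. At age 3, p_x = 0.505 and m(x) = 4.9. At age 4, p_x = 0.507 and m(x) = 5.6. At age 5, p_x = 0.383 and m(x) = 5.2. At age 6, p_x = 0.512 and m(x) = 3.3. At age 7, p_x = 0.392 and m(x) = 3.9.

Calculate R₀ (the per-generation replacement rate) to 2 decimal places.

Survivorship from birth: l_x = p_1·p_2·…·p_x.
  l_1 = 0.48500
  l_2 = 0.27742
  l_3 = 0.14010
  l_4 = 0.07103
  l_5 = 0.02720
  l_6 = 0.01393
  l_7 = 0.00546
R₀ = Σ l_x m(x):
  age 1: 0.48500 × 2.9 = 1.4065
  age 2: 0.27742 × 2.4 = 0.6658
  age 3: 0.14010 × 4.9 = 0.6865
  age 4: 0.07103 × 5.6 = 0.3978
  age 5: 0.02720 × 5.2 = 0.1414
  age 6: 0.01393 × 3.3 = 0.0460
  age 7: 0.00546 × 3.9 = 0.0213
R₀ = 1.4065 + 0.6658 + 0.6865 + 0.3978 + 0.1414 + 0.0460 + 0.0213 = 3.3653

3.37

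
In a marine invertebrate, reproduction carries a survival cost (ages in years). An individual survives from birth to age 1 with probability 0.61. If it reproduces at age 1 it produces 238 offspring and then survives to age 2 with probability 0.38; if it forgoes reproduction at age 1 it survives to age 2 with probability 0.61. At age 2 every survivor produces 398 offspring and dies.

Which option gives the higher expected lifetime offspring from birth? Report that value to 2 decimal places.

breed at age 1: R₀ = 0.61 × (238 + 0.38 × 398) = 0.61 × 389.2400 = 237.4364
delay to age 2: R₀ = 0.61 × (0.61 × 398) = 0.61 × 242.7800 = 148.0958
Higher: breed at age 1 (237.4364).

237.44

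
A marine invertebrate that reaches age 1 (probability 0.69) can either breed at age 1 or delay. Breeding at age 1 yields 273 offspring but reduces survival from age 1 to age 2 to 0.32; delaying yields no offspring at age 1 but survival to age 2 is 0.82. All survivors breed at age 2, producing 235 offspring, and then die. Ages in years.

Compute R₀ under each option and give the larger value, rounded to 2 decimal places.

breed at age 1: R₀ = 0.69 × (273 + 0.32 × 235) = 0.69 × 348.2000 = 240.2580
delay to age 2: R₀ = 0.69 × (0.82 × 235) = 0.69 × 192.7000 = 132.9630
Higher: breed at age 1 (240.2580).

240.26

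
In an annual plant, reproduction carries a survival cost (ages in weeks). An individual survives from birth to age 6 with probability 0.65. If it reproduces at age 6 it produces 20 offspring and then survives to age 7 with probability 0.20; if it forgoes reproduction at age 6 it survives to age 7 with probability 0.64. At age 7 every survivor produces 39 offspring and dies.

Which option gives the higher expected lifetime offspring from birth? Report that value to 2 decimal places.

breed at age 6: R₀ = 0.65 × (20 + 0.20 × 39) = 0.65 × 27.8000 = 18.0700
delay to age 7: R₀ = 0.65 × (0.64 × 39) = 0.65 × 24.9600 = 16.2240
Higher: breed at age 6 (18.0700).

18.07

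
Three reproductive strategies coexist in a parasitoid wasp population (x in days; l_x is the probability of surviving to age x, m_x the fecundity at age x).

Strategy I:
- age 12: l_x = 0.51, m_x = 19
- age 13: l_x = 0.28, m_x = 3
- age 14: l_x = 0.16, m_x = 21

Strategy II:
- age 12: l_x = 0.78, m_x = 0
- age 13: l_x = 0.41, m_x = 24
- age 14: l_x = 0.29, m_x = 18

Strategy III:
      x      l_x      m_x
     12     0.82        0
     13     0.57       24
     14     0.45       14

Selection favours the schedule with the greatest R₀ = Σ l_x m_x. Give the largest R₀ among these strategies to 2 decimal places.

Strategy I: R₀ = 0.51×19 + 0.28×3 + 0.16×21 = 13.8900
Strategy II: R₀ = 0.78×0 + 0.41×24 + 0.29×18 = 15.0600
Strategy III: R₀ = 0.82×0 + 0.57×24 + 0.45×14 = 19.9800
Highest R₀: strategy III with 19.9800.

19.98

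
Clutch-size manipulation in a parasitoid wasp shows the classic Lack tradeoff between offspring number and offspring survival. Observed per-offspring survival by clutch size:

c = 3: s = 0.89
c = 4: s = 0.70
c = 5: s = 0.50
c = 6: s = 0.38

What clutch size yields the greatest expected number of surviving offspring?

Expected surviving offspring = c × s(c):
  c=3: 3 × 0.89 = 2.670
  c=4: 4 × 0.70 = 2.800
  c=5: 5 × 0.50 = 2.500
  c=6: 6 × 0.38 = 2.280
Maximum at c = 4 (2.800 surviving offspring).

4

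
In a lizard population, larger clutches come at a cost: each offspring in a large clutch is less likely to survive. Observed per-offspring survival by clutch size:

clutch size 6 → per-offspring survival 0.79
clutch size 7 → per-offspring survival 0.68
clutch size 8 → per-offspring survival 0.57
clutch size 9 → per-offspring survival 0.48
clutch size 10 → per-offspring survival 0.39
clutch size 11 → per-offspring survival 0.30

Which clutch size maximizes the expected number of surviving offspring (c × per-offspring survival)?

Expected surviving offspring = c × s(c):
  c=6: 6 × 0.79 = 4.740
  c=7: 7 × 0.68 = 4.760
  c=8: 8 × 0.57 = 4.560
  c=9: 9 × 0.48 = 4.320
  c=10: 10 × 0.39 = 3.900
  c=11: 11 × 0.30 = 3.300
Maximum at c = 7 (4.760 surviving offspring).

7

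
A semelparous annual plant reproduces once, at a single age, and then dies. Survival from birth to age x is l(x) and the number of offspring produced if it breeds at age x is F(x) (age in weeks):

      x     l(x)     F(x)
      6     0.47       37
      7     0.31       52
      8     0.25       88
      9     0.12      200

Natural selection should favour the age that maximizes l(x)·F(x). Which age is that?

Expected offspring if breeding at age x = l(x) × F(x):
  age 6: 0.47 × 37 = 17.390
  age 7: 0.31 × 52 = 16.120
  age 8: 0.25 × 88 = 22.000
  age 9: 0.12 × 200 = 24.000
Maximum at age 9 (24.000).

9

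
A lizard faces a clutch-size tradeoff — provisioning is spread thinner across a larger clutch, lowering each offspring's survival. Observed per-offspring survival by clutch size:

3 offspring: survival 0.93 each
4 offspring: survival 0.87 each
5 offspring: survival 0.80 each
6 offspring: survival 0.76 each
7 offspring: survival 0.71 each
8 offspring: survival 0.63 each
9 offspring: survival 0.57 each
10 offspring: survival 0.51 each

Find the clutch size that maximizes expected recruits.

9

Expected recruits = c × s(c):
  c=3: 3 × 0.93 = 2.790
  c=4: 4 × 0.87 = 3.480
  c=5: 5 × 0.80 = 4.000
  c=6: 6 × 0.76 = 4.560
  c=7: 7 × 0.71 = 4.970
  c=8: 8 × 0.63 = 5.040
  c=9: 9 × 0.57 = 5.130
  c=10: 10 × 0.51 = 5.100
Maximum at c = 9 (5.130 recruits).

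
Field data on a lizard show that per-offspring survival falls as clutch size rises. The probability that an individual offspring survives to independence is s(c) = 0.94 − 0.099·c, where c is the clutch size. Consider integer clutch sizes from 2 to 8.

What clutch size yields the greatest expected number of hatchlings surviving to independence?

Expected hatchlings surviving to independence = c × s(c):
  c=2: 2 × 0.742 = 1.484
  c=3: 3 × 0.643 = 1.929
  c=4: 4 × 0.544 = 2.176
  c=5: 5 × 0.445 = 2.225
  c=6: 6 × 0.346 = 2.076
  c=7: 7 × 0.247 = 1.729
  c=8: 8 × 0.148 = 1.184
Maximum at c = 5 (2.225 hatchlings surviving to independence).

5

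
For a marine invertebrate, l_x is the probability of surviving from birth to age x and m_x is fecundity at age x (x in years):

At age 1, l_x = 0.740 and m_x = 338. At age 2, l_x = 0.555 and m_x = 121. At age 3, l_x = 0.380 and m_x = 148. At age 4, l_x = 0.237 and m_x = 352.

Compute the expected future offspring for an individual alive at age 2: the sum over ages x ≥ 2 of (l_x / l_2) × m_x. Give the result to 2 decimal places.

372.65

l_2 = 0.555. Conditional survival from age 2 to x is l_x / l_2.
  x=2: (0.555/0.555) × 121 = 121.0000
  x=3: (0.380/0.555) × 148 = 101.3333
  x=4: (0.237/0.555) × 352 = 150.3135
Sum = 121.0000 + 101.3333 + 150.3135 = 372.6468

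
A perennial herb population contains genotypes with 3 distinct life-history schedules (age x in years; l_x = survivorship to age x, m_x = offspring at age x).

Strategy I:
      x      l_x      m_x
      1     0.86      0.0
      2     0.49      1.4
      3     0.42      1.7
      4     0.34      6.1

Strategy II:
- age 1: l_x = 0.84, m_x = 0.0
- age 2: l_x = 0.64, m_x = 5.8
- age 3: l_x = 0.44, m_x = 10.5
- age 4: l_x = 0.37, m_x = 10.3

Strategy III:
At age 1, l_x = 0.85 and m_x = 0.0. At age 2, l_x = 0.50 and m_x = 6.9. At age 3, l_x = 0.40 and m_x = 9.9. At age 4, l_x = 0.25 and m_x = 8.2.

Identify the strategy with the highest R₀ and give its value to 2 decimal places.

12.14

Strategy I: R₀ = 0.86×0.0 + 0.49×1.4 + 0.42×1.7 + 0.34×6.1 = 3.4740
Strategy II: R₀ = 0.84×0.0 + 0.64×5.8 + 0.44×10.5 + 0.37×10.3 = 12.1430
Strategy III: R₀ = 0.85×0.0 + 0.50×6.9 + 0.40×9.9 + 0.25×8.2 = 9.4600
Highest R₀: strategy II with 12.1430.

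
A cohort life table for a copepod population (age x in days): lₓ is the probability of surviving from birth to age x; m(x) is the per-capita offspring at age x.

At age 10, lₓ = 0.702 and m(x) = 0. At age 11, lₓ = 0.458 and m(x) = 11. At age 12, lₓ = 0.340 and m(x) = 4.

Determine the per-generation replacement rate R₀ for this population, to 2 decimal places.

6.40

R₀ = Σ lₓ m(x):
  age 10: 0.702 × 0 = 0.0000
  age 11: 0.458 × 11 = 5.0380
  age 12: 0.340 × 4 = 1.3600
R₀ = 0.0000 + 5.0380 + 1.3600 = 6.3980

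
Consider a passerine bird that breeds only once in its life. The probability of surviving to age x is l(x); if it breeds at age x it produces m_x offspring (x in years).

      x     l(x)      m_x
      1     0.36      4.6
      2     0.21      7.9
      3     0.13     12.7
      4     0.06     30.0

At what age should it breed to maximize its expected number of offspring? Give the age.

Expected offspring if breeding at age x = l(x) × m_x:
  age 1: 0.36 × 4.6 = 1.656
  age 2: 0.21 × 7.9 = 1.659
  age 3: 0.13 × 12.7 = 1.651
  age 4: 0.06 × 30.0 = 1.800
Maximum at age 4 (1.800).

4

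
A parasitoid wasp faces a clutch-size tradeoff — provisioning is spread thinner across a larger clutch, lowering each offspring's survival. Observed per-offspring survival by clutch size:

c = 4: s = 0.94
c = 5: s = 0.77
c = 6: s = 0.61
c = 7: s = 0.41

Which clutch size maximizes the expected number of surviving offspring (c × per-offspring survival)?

5

Expected surviving offspring = c × s(c):
  c=4: 4 × 0.94 = 3.760
  c=5: 5 × 0.77 = 3.850
  c=6: 6 × 0.61 = 3.660
  c=7: 7 × 0.41 = 2.870
Maximum at c = 5 (3.850 surviving offspring).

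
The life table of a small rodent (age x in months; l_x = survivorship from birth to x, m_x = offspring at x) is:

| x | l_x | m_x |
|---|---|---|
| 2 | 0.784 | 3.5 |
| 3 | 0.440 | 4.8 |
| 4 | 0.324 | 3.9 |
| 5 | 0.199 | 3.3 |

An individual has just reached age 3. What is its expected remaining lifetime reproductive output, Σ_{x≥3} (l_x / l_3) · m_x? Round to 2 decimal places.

9.16

l_3 = 0.440. Conditional survival from age 3 to x is l_x / l_3.
  x=3: (0.440/0.440) × 4.8 = 4.8000
  x=4: (0.324/0.440) × 3.9 = 2.8718
  x=5: (0.199/0.440) × 3.3 = 1.4925
Sum = 4.8000 + 2.8718 + 1.4925 = 9.1643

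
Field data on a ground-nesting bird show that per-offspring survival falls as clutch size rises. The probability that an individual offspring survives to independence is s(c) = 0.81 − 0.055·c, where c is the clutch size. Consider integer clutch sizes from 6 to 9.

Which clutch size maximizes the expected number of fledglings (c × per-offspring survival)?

Expected fledglings = c × s(c):
  c=6: 6 × 0.480 = 2.880
  c=7: 7 × 0.425 = 2.975
  c=8: 8 × 0.370 = 2.960
  c=9: 9 × 0.315 = 2.835
Maximum at c = 7 (2.975 fledglings).

7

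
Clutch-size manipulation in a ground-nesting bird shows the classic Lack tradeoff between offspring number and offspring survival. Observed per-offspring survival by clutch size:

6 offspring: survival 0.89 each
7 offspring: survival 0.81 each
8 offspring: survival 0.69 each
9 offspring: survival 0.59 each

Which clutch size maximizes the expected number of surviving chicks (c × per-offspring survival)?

7

Expected surviving chicks = c × s(c):
  c=6: 6 × 0.89 = 5.340
  c=7: 7 × 0.81 = 5.670
  c=8: 8 × 0.69 = 5.520
  c=9: 9 × 0.59 = 5.310
Maximum at c = 7 (5.670 surviving chicks).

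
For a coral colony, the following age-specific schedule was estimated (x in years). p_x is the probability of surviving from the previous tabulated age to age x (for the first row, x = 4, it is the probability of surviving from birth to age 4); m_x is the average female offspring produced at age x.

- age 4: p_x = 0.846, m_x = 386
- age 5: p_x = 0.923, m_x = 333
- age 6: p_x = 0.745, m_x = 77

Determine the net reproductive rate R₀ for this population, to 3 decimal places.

631.376

Survivorship from birth: l_x = p_4·p_5·…·p_x.
  l_4 = 0.84600
  l_5 = 0.78086
  l_6 = 0.58174
R₀ = Σ l_x m_x:
  age 4: 0.84600 × 386 = 326.5560
  age 5: 0.78086 × 333 = 260.0264
  age 6: 0.58174 × 77 = 44.7940
R₀ = 326.5560 + 260.0264 + 44.7940 = 631.3764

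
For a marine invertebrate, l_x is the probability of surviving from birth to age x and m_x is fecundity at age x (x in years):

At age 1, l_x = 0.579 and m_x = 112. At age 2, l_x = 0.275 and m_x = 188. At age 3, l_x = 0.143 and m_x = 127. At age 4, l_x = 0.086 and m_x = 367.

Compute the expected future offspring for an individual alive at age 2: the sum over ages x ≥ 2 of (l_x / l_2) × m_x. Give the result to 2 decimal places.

368.81

l_2 = 0.275. Conditional survival from age 2 to x is l_x / l_2.
  x=2: (0.275/0.275) × 188 = 188.0000
  x=3: (0.143/0.275) × 127 = 66.0400
  x=4: (0.086/0.275) × 367 = 114.7709
Sum = 188.0000 + 66.0400 + 114.7709 = 368.8109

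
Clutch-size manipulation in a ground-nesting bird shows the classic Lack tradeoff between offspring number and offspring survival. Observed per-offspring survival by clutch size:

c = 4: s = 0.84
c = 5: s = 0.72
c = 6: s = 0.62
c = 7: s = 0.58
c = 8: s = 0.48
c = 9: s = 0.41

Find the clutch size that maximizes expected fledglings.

Expected fledglings = c × s(c):
  c=4: 4 × 0.84 = 3.360
  c=5: 5 × 0.72 = 3.600
  c=6: 6 × 0.62 = 3.720
  c=7: 7 × 0.58 = 4.060
  c=8: 8 × 0.48 = 3.840
  c=9: 9 × 0.41 = 3.690
Maximum at c = 7 (4.060 fledglings).

7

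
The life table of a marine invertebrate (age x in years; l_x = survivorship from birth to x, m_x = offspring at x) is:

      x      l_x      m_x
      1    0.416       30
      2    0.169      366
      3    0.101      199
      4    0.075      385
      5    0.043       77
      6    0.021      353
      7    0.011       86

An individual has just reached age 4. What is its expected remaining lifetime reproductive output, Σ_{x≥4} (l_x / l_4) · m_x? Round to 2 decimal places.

540.60

l_4 = 0.075. Conditional survival from age 4 to x is l_x / l_4.
  x=4: (0.075/0.075) × 385 = 385.0000
  x=5: (0.043/0.075) × 77 = 44.1467
  x=6: (0.021/0.075) × 353 = 98.8400
  x=7: (0.011/0.075) × 86 = 12.6133
Sum = 385.0000 + 44.1467 + 98.8400 + 12.6133 = 540.6000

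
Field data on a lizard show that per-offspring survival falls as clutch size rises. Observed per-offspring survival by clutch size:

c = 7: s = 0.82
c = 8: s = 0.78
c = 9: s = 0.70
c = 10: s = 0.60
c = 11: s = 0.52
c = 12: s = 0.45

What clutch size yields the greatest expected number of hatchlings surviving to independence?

9

Expected hatchlings surviving to independence = c × s(c):
  c=7: 7 × 0.82 = 5.740
  c=8: 8 × 0.78 = 6.240
  c=9: 9 × 0.70 = 6.300
  c=10: 10 × 0.60 = 6.000
  c=11: 11 × 0.52 = 5.720
  c=12: 12 × 0.45 = 5.400
Maximum at c = 9 (6.300 hatchlings surviving to independence).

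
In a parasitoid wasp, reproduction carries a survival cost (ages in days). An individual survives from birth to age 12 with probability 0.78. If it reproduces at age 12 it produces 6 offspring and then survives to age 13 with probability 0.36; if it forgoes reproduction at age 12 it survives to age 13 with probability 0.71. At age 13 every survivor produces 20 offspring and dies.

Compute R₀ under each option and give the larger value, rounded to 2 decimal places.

11.08

breed at age 12: R₀ = 0.78 × (6 + 0.36 × 20) = 0.78 × 13.2000 = 10.2960
delay to age 13: R₀ = 0.78 × (0.71 × 20) = 0.78 × 14.2000 = 11.0760
Higher: delay to age 13 (11.0760).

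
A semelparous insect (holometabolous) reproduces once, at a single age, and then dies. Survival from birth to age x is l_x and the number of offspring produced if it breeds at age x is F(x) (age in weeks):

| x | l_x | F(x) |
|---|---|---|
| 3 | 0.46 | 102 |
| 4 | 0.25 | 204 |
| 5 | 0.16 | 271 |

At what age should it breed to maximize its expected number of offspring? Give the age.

Expected offspring if breeding at age x = l_x × F(x):
  age 3: 0.46 × 102 = 46.920
  age 4: 0.25 × 204 = 51.000
  age 5: 0.16 × 271 = 43.360
Maximum at age 4 (51.000).

4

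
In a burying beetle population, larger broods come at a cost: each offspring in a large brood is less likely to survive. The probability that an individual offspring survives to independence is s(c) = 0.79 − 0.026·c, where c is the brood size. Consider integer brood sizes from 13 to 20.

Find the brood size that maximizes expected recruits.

Expected recruits = c × s(c):
  c=13: 13 × 0.452 = 5.876
  c=14: 14 × 0.426 = 5.964
  c=15: 15 × 0.400 = 6.000
  c=16: 16 × 0.374 = 5.984
  c=17: 17 × 0.348 = 5.916
  c=18: 18 × 0.322 = 5.796
  c=19: 19 × 0.296 = 5.624
  c=20: 20 × 0.270 = 5.400
Maximum at c = 15 (6.000 recruits).

15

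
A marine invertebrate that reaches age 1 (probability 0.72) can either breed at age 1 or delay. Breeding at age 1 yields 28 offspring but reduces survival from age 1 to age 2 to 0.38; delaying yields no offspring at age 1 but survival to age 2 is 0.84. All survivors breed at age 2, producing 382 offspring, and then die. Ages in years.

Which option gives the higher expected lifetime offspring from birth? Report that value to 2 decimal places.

breed at age 1: R₀ = 0.72 × (28 + 0.38 × 382) = 0.72 × 173.1600 = 124.6752
delay to age 2: R₀ = 0.72 × (0.84 × 382) = 0.72 × 320.8800 = 231.0336
Higher: delay to age 2 (231.0336).

231.03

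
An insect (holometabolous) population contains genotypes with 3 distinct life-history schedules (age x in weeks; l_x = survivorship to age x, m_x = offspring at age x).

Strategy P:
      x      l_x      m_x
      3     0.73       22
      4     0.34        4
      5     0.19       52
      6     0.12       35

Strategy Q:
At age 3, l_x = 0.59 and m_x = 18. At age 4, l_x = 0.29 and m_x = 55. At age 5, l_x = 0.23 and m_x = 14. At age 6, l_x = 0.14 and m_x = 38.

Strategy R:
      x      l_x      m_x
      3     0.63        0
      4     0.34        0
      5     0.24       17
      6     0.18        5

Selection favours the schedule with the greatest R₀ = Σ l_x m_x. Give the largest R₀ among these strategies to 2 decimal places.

Strategy P: R₀ = 0.73×22 + 0.34×4 + 0.19×52 + 0.12×35 = 31.5000
Strategy Q: R₀ = 0.59×18 + 0.29×55 + 0.23×14 + 0.14×38 = 35.1100
Strategy R: R₀ = 0.63×0 + 0.34×0 + 0.24×17 + 0.18×5 = 4.9800
Highest R₀: strategy Q with 35.1100.

35.11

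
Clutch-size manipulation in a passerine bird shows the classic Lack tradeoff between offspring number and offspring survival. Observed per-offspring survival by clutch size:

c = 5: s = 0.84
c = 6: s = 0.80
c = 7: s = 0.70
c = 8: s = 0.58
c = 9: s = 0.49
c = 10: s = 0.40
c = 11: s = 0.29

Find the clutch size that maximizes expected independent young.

7

Expected independent young = c × s(c):
  c=5: 5 × 0.84 = 4.200
  c=6: 6 × 0.80 = 4.800
  c=7: 7 × 0.70 = 4.900
  c=8: 8 × 0.58 = 4.640
  c=9: 9 × 0.49 = 4.410
  c=10: 10 × 0.40 = 4.000
  c=11: 11 × 0.29 = 3.190
Maximum at c = 7 (4.900 independent young).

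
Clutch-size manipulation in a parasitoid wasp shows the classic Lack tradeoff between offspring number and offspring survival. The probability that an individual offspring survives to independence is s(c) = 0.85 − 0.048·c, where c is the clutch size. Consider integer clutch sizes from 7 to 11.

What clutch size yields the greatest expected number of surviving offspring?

9

Expected surviving offspring = c × s(c):
  c=7: 7 × 0.514 = 3.598
  c=8: 8 × 0.466 = 3.728
  c=9: 9 × 0.418 = 3.762
  c=10: 10 × 0.370 = 3.700
  c=11: 11 × 0.322 = 3.542
Maximum at c = 9 (3.762 surviving offspring).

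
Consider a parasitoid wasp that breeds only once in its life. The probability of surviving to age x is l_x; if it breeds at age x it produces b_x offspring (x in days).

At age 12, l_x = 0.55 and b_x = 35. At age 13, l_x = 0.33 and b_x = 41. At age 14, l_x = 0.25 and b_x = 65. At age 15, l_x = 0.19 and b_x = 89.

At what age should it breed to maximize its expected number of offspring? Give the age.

12

Expected offspring if breeding at age x = l_x × b_x:
  age 12: 0.55 × 35 = 19.250
  age 13: 0.33 × 41 = 13.530
  age 14: 0.25 × 65 = 16.250
  age 15: 0.19 × 89 = 16.910
Maximum at age 12 (19.250).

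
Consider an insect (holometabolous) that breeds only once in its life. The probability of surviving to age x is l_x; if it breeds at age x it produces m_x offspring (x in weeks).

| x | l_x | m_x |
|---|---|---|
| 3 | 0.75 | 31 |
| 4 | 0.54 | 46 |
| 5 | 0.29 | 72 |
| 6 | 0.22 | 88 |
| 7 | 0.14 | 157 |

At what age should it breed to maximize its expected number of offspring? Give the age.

4

Expected offspring if breeding at age x = l_x × m_x:
  age 3: 0.75 × 31 = 23.250
  age 4: 0.54 × 46 = 24.840
  age 5: 0.29 × 72 = 20.880
  age 6: 0.22 × 88 = 19.360
  age 7: 0.14 × 157 = 21.980
Maximum at age 4 (24.840).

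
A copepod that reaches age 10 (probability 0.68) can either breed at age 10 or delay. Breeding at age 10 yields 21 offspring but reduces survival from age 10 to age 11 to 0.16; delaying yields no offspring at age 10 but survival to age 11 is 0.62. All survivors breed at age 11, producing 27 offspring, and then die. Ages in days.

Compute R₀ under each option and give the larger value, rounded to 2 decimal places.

breed at age 10: R₀ = 0.68 × (21 + 0.16 × 27) = 0.68 × 25.3200 = 17.2176
delay to age 11: R₀ = 0.68 × (0.62 × 27) = 0.68 × 16.7400 = 11.3832
Higher: breed at age 10 (17.2176).

17.22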